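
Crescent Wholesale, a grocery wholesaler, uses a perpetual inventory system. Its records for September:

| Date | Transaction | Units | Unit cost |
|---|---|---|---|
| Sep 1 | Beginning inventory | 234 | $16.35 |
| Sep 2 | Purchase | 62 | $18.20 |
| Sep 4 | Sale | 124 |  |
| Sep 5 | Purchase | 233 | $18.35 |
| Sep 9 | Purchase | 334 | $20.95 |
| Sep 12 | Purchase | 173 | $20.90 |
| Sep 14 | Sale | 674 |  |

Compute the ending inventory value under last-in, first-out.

Sep 4, 124 sold [LIFO — newest first]: 62 @ $18.20 + 62 @ $16.35 = $2,142.10
Sep 14, 674 sold [LIFO — newest first]: 173 @ $20.90 + 334 @ $20.95 + 167 @ $18.35 = $13,677.45
Total COGS = $2,142.10 + $13,677.45 = $15,819.55
Ending inventory: 172 @ $16.35 + 66 @ $18.35 = $4,023.30
Check: goods available $19,842.85 = COGS $15,819.55 + ending $4,023.30

Ending inventory = $4,023.30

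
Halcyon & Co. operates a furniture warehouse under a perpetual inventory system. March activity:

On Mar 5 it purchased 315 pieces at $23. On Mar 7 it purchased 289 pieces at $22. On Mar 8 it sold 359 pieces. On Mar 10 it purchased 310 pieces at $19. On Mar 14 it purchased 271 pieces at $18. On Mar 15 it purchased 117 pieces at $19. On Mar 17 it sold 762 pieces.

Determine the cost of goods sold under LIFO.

COGS = $22,431

Mar 8, 359 sold [LIFO — newest first]: 289 @ $22 + 70 @ $23 = $7,968
Mar 17, 762 sold [LIFO — newest first]: 117 @ $19 + 271 @ $18 + 310 @ $19 + 64 @ $23 = $14,463
Total COGS = $7,968 + $14,463 = $22,431
Ending inventory: 181 @ $23 = $4,163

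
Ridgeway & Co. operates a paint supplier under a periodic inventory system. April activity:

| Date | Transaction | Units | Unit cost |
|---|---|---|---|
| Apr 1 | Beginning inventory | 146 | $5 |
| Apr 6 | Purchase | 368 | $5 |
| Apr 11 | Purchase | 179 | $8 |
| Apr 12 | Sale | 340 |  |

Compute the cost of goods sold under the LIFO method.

Apr 12, 340 sold [LIFO — newest first]: 179 @ $8 + 161 @ $5 = $2,237
Ending inventory: 146 @ $5 + 207 @ $5 = $1,765

COGS = $2,237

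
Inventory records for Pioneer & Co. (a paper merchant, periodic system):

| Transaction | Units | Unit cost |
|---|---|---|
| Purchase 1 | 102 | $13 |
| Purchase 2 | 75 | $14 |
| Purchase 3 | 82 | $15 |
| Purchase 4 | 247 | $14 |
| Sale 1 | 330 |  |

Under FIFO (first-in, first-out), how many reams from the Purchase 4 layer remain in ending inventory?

176

Sale 1 (330) [FIFO — oldest first]: 102 @ $13 + 75 @ $14 + 82 @ $15 + 71 @ $14 = $4,600
Ending inventory: 176 @ $14 = $2,464
Check: goods available $7,064 = COGS $4,600 + ending $2,464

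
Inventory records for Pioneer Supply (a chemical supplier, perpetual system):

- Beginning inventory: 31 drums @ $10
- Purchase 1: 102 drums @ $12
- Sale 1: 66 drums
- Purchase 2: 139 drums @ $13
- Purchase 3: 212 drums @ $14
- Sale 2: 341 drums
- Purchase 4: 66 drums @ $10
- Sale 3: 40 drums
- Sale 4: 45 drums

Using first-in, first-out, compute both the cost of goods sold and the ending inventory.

Sale 1 (66) [FIFO — oldest first]: 31 @ $10 + 35 @ $12 = $730
Sale 2 (341) [FIFO — oldest first]: 67 @ $12 + 139 @ $13 + 135 @ $14 = $4,501
Sale 3 (40) [FIFO — oldest first]: 40 @ $14 = $560
Sale 4 (45) [FIFO — oldest first]: 37 @ $14 + 8 @ $10 = $598
Total COGS = $730 + $4,501 + $560 + $598 = $6,389
Ending inventory: 58 @ $10 = $580

COGS = $6,389; ending inventory = $580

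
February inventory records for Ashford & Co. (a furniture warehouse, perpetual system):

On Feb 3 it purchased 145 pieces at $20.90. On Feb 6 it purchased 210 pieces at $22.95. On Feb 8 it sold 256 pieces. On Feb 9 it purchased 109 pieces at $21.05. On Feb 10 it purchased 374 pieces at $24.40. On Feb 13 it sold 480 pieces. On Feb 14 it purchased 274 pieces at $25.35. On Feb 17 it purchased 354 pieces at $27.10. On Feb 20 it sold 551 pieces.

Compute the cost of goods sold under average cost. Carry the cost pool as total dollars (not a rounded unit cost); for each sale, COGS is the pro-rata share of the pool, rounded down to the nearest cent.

COGS = $31,168.97

After Feb 3: 145 on hand, pool $3,030.50 (≈ $20.9000 each)
After Feb 6: 355 on hand, pool $7,850.00 (≈ $22.1127 each)
Feb 8, sell 256: 256/355 × $7,850.00 → $5,660.84
After Feb 9: 208 on hand, pool $4,483.61 (≈ $21.5558 each)
After Feb 10: 582 on hand, pool $13,609.21 (≈ $23.3835 each)
Feb 13, sell 480: 480/582 × $13,609.21 → $11,224.09
After Feb 14: 376 on hand, pool $9,331.02 (≈ $24.8165 each)
After Feb 17: 730 on hand, pool $18,924.42 (≈ $25.9239 each)
Feb 20, sell 551: 551/730 × $18,924.42 → $14,284.04
Total COGS = $5,660.84 + $11,224.09 + $14,284.04 = $31,168.97
Ending inventory (cost pool remaining) = $4,640.38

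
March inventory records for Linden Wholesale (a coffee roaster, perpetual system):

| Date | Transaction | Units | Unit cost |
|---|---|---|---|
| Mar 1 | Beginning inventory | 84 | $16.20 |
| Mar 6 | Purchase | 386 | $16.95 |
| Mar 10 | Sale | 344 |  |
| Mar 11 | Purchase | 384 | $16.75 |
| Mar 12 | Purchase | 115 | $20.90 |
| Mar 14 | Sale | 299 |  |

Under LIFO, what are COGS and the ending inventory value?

COGS = $11,316.30; ending inventory = $5,422.70

Mar 10, 344 sold [LIFO — newest first]: 344 @ $16.95 = $5,830.80
Mar 14, 299 sold [LIFO — newest first]: 115 @ $20.90 + 184 @ $16.75 = $5,485.50
Total COGS = $5,830.80 + $5,485.50 = $11,316.30
Ending inventory: 84 @ $16.20 + 42 @ $16.95 + 200 @ $16.75 = $5,422.70
Check: goods available $16,739.00 = COGS $11,316.30 + ending $5,422.70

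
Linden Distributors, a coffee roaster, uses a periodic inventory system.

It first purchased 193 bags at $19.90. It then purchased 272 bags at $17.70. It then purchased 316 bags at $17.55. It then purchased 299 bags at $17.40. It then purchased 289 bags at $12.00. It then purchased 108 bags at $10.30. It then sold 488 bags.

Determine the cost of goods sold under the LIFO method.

Sale 1 (488) [LIFO — newest first]: 108 @ $10.30 + 289 @ $12.00 + 91 @ $17.40 = $6,163.80
Ending inventory: 193 @ $19.90 + 272 @ $17.70 + 316 @ $17.55 + 208 @ $17.40 = $17,820.10
Check: goods available $23,983.90 = COGS $6,163.80 + ending $17,820.10

COGS = $6,163.80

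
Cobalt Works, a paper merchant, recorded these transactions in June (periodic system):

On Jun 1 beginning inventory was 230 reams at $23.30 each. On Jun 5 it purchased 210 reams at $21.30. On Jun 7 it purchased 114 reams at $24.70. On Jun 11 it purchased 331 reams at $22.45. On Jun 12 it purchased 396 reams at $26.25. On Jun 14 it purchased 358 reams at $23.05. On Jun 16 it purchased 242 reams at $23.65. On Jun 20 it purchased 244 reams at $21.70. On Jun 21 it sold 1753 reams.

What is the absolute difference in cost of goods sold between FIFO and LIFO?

$61.60

FIFO COGS: 230 @ $23.30 + 210 @ $21.30 + 114 @ $24.70 + 331 @ $22.45 + 396 @ $26.25 + 358 @ $23.05 + 114 @ $23.65 = $41,421.75
LIFO COGS: 244 @ $21.70 + 242 @ $23.65 + 358 @ $23.05 + 396 @ $26.25 + 331 @ $22.45 + 114 @ $24.70 + 68 @ $21.30 = $41,360.15
Difference = |$41,421.75 − $41,360.15| = $61.60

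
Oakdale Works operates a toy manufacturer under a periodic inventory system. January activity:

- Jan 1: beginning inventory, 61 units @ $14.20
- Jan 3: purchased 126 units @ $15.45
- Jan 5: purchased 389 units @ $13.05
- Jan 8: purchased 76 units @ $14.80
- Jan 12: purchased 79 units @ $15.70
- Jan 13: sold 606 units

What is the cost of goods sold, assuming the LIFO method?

Jan 13, 606 sold [LIFO — newest first]: 79 @ $15.70 + 76 @ $14.80 + 389 @ $13.05 + 62 @ $15.45 = $8,399.45
Ending inventory: 61 @ $14.20 + 64 @ $15.45 = $1,855.00

COGS = $8,399.45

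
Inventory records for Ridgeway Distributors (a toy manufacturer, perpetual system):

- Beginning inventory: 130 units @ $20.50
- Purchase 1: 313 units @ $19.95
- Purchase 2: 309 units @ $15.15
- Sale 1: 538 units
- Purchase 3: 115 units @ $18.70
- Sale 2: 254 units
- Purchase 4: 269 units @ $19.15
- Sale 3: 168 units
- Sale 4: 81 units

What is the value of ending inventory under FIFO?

Sale 1 (538) [FIFO — oldest first]: 130 @ $20.50 + 313 @ $19.95 + 95 @ $15.15 = $10,348.60
Sale 2 (254) [FIFO — oldest first]: 214 @ $15.15 + 40 @ $18.70 = $3,990.10
Sale 3 (168) [FIFO — oldest first]: 75 @ $18.70 + 93 @ $19.15 = $3,183.45
Sale 4 (81) [FIFO — oldest first]: 81 @ $19.15 = $1,551.15
Total COGS = $10,348.60 + $3,990.10 + $3,183.45 + $1,551.15 = $19,073.30
Ending inventory: 95 @ $19.15 = $1,819.25
Check: goods available $20,892.55 = COGS $19,073.30 + ending $1,819.25

Ending inventory = $1,819.25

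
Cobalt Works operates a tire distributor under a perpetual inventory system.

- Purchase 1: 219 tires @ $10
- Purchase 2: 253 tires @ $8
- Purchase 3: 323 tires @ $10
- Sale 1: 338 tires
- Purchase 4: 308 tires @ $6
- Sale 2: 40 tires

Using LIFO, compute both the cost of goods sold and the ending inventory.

Sale 1 (338) [LIFO — newest first]: 323 @ $10 + 15 @ $8 = $3,350
Sale 2 (40) [LIFO — newest first]: 40 @ $6 = $240
Total COGS = $3,350 + $240 = $3,590
Ending inventory: 219 @ $10 + 238 @ $8 + 268 @ $6 = $5,702
Check: goods available $9,292 = COGS $3,590 + ending $5,702

COGS = $3,590; ending inventory = $5,702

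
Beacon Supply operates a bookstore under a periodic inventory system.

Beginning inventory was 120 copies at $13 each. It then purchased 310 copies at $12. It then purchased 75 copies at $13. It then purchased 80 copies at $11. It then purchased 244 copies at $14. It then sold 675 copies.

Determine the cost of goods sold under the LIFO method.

Sale 1 (675) [LIFO — newest first]: 244 @ $14 + 80 @ $11 + 75 @ $13 + 276 @ $12 = $8,583
Ending inventory: 120 @ $13 + 34 @ $12 = $1,968

COGS = $8,583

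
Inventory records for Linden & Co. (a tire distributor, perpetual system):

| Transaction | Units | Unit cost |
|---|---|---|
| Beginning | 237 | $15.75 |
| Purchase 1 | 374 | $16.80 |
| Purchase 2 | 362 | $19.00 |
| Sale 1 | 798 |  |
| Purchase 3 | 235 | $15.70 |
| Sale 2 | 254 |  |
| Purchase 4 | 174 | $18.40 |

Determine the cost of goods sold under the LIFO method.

COGS = $18,126.45

Sale 1 (798) [LIFO — newest first]: 362 @ $19.00 + 374 @ $16.80 + 62 @ $15.75 = $14,137.70
Sale 2 (254) [LIFO — newest first]: 235 @ $15.70 + 19 @ $15.75 = $3,988.75
Total COGS = $14,137.70 + $3,988.75 = $18,126.45
Ending inventory: 156 @ $15.75 + 174 @ $18.40 = $5,658.60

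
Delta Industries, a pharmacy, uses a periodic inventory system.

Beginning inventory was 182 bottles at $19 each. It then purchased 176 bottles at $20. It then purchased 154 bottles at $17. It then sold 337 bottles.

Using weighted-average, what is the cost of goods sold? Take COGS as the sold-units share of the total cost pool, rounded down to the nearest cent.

COGS = $6,316.11

Sale 1, sell 337: 337/512 × $9,596.00 → $6,316.11
Ending inventory (cost pool remaining) = $3,279.89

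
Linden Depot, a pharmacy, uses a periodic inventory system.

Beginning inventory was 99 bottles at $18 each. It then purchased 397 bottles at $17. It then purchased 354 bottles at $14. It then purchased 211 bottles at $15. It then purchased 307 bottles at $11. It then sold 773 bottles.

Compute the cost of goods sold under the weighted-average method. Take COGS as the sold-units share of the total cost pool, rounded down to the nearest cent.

Sale 1, sell 773: 773/1368 × $20,029.00 → $11,317.55
Ending inventory (cost pool remaining) = $8,711.45

COGS = $11,317.55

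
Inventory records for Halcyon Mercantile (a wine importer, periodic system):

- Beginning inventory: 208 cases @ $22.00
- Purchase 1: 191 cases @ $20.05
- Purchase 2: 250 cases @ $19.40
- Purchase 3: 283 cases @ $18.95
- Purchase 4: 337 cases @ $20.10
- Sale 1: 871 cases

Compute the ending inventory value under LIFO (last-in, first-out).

Ending inventory = $8,385.50

Sale 1 (871) [LIFO — newest first]: 337 @ $20.10 + 283 @ $18.95 + 250 @ $19.40 + 1 @ $20.05 = $17,006.60
Ending inventory: 208 @ $22.00 + 190 @ $20.05 = $8,385.50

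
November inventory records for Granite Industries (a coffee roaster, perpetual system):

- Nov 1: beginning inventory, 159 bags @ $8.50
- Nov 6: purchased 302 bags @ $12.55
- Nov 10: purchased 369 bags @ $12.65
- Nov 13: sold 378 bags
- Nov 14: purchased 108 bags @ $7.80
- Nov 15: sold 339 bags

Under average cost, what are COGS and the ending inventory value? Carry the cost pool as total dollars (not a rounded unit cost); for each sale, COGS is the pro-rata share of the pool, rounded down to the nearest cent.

COGS = $8,211.21; ending inventory = $2,440.64

After Nov 1: 159 on hand, pool $1,351.50 (≈ $8.5000 each)
After Nov 6: 461 on hand, pool $5,141.60 (≈ $11.1531 each)
After Nov 10: 830 on hand, pool $9,809.45 (≈ $11.8186 each)
Nov 13, sell 378: 378/830 × $9,809.45 → $4,467.43
After Nov 14: 560 on hand, pool $6,184.42 (≈ $11.0436 each)
Nov 15, sell 339: 339/560 × $6,184.42 → $3,743.78
Total COGS = $4,467.43 + $3,743.78 = $8,211.21
Ending inventory (cost pool remaining) = $2,440.64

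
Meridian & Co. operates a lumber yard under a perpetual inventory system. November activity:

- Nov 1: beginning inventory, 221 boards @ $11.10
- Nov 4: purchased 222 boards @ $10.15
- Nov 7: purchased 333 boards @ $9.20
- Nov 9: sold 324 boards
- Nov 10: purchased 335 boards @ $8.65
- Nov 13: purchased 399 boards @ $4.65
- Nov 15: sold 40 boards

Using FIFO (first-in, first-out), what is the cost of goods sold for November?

Nov 9, 324 sold [FIFO — oldest first]: 221 @ $11.10 + 103 @ $10.15 = $3,498.55
Nov 15, 40 sold [FIFO — oldest first]: 40 @ $10.15 = $406.00
Total COGS = $3,498.55 + $406.00 = $3,904.55
Ending inventory: 79 @ $10.15 + 333 @ $9.20 + 335 @ $8.65 + 399 @ $4.65 = $8,618.55

COGS = $3,904.55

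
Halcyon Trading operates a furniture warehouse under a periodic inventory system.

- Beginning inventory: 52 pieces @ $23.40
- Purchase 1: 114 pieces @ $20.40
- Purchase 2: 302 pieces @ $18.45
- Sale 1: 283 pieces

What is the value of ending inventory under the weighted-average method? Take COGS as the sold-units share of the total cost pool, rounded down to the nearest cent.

Sale 1, sell 283: 283/468 × $9,114.30 → $5,511.42
Ending inventory (cost pool remaining) = $3,602.88
Check: goods available $9,114.30 = COGS $5,511.42 + ending $3,602.88

Ending inventory = $3,602.88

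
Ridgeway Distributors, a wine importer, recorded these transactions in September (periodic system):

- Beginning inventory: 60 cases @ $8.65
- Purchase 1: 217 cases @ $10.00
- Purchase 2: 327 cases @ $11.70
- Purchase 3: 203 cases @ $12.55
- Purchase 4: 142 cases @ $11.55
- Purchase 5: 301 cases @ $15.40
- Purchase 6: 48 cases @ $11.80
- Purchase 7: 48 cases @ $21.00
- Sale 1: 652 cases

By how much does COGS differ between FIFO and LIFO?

$2,150.75

FIFO COGS: 60 @ $8.65 + 217 @ $10.00 + 327 @ $11.70 + 48 @ $12.55 = $7,117.30
LIFO COGS: 48 @ $21.00 + 48 @ $11.80 + 301 @ $15.40 + 142 @ $11.55 + 113 @ $12.55 = $9,268.05
Difference = |$7,117.30 − $9,268.05| = $2,150.75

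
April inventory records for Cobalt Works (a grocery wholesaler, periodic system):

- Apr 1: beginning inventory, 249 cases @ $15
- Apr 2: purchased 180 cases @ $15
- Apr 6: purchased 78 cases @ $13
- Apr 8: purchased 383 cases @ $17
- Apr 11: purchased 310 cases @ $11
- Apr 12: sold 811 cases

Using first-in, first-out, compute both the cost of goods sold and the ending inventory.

Apr 12, 811 sold [FIFO — oldest first]: 249 @ $15 + 180 @ $15 + 78 @ $13 + 304 @ $17 = $12,617
Ending inventory: 79 @ $17 + 310 @ $11 = $4,753

COGS = $12,617; ending inventory = $4,753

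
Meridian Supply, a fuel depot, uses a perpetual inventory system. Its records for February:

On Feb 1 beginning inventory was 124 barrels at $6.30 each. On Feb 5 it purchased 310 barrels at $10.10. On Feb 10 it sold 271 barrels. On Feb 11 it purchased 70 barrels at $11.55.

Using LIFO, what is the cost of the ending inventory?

Ending inventory = $1,983.60

Feb 10, 271 sold [LIFO — newest first]: 271 @ $10.10 = $2,737.10
Ending inventory: 124 @ $6.30 + 39 @ $10.10 + 70 @ $11.55 = $1,983.60
Check: goods available $4,720.70 = COGS $2,737.10 + ending $1,983.60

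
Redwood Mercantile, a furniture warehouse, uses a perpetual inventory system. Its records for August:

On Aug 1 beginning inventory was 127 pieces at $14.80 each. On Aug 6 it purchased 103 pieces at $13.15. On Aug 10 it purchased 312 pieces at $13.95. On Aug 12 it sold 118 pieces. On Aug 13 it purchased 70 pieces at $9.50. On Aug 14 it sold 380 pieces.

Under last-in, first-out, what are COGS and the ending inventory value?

COGS = $6,564.25; ending inventory = $1,687.20

Aug 12, 118 sold [LIFO — newest first]: 118 @ $13.95 = $1,646.10
Aug 14, 380 sold [LIFO — newest first]: 70 @ $9.50 + 194 @ $13.95 + 103 @ $13.15 + 13 @ $14.80 = $4,918.15
Total COGS = $1,646.10 + $4,918.15 = $6,564.25
Ending inventory: 114 @ $14.80 = $1,687.20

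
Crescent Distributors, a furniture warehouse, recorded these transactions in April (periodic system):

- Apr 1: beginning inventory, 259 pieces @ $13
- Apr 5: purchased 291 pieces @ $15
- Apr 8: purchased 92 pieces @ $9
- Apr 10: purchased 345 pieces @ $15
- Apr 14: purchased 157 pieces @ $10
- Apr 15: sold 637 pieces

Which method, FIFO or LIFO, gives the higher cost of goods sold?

FIFO COGS: 259 @ $13 + 291 @ $15 + 87 @ $9 = $8,515
LIFO COGS: 157 @ $10 + 345 @ $15 + 92 @ $9 + 43 @ $15 = $8,218

FIFO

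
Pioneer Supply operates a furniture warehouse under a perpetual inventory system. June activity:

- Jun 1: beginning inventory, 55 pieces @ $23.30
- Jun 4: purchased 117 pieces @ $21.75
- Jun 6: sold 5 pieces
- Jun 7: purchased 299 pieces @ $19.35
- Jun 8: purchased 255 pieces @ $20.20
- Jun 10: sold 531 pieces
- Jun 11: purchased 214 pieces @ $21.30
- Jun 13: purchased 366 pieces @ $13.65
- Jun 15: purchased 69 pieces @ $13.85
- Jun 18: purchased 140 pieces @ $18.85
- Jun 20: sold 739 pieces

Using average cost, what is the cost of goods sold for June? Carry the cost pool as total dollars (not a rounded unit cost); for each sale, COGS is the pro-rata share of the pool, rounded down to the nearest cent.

After Jun 1: 55 on hand, pool $1,281.50 (≈ $23.3000 each)
After Jun 4: 172 on hand, pool $3,826.25 (≈ $22.2456 each)
Jun 6, sell 5: 5/172 × $3,826.25 → $111.22
After Jun 7: 466 on hand, pool $9,500.68 (≈ $20.3877 each)
After Jun 8: 721 on hand, pool $14,651.68 (≈ $20.3213 each)
Jun 10, sell 531: 531/721 × $14,651.68 → $10,790.62
After Jun 11: 404 on hand, pool $8,419.26 (≈ $20.8398 each)
After Jun 13: 770 on hand, pool $13,415.16 (≈ $17.4223 each)
After Jun 15: 839 on hand, pool $14,370.81 (≈ $17.1285 each)
After Jun 18: 979 on hand, pool $17,009.81 (≈ $17.3747 each)
Jun 20, sell 739: 739/979 × $17,009.81 → $12,839.88
Total COGS = $111.22 + $10,790.62 + $12,839.88 = $23,741.72
Ending inventory (cost pool remaining) = $4,169.93
Check: goods available $27,911.65 = COGS $23,741.72 + ending $4,169.93

COGS = $23,741.72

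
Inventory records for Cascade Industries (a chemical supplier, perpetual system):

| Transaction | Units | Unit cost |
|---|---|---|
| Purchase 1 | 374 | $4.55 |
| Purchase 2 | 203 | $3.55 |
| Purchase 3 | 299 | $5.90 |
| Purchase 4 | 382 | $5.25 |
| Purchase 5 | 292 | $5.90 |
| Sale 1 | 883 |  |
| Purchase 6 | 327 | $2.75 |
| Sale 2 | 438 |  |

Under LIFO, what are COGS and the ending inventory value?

COGS = $6,466.20; ending inventory = $2,347.80

Sale 1 (883) [LIFO — newest first]: 292 @ $5.90 + 382 @ $5.25 + 209 @ $5.90 = $4,961.40
Sale 2 (438) [LIFO — newest first]: 327 @ $2.75 + 90 @ $5.90 + 21 @ $3.55 = $1,504.80
Total COGS = $4,961.40 + $1,504.80 = $6,466.20
Ending inventory: 374 @ $4.55 + 182 @ $3.55 = $2,347.80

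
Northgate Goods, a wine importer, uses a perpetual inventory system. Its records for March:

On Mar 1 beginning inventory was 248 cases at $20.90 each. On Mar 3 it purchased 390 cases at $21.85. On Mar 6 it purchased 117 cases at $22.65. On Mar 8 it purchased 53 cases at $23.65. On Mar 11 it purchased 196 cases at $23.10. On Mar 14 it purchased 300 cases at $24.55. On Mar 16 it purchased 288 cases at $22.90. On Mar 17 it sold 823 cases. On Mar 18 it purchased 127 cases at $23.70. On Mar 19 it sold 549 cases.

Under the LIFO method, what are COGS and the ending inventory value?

Mar 17, 823 sold [LIFO — newest first]: 288 @ $22.90 + 300 @ $24.55 + 196 @ $23.10 + 39 @ $23.65 = $19,410.15
Mar 19, 549 sold [LIFO — newest first]: 127 @ $23.70 + 14 @ $23.65 + 117 @ $22.65 + 291 @ $21.85 = $12,349.40
Total COGS = $19,410.15 + $12,349.40 = $31,759.55
Ending inventory: 248 @ $20.90 + 99 @ $21.85 = $7,346.35

COGS = $31,759.55; ending inventory = $7,346.35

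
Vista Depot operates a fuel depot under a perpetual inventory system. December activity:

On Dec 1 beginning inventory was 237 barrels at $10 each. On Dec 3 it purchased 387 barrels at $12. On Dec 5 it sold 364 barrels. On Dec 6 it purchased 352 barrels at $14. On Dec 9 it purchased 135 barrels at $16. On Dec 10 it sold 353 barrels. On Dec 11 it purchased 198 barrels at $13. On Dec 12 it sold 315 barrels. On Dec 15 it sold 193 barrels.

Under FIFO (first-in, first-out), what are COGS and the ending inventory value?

Dec 5, 364 sold [FIFO — oldest first]: 237 @ $10 + 127 @ $12 = $3,894
Dec 10, 353 sold [FIFO — oldest first]: 260 @ $12 + 93 @ $14 = $4,422
Dec 12, 315 sold [FIFO — oldest first]: 259 @ $14 + 56 @ $16 = $4,522
Dec 15, 193 sold [FIFO — oldest first]: 79 @ $16 + 114 @ $13 = $2,746
Total COGS = $3,894 + $4,422 + $4,522 + $2,746 = $15,584
Ending inventory: 84 @ $13 = $1,092

COGS = $15,584; ending inventory = $1,092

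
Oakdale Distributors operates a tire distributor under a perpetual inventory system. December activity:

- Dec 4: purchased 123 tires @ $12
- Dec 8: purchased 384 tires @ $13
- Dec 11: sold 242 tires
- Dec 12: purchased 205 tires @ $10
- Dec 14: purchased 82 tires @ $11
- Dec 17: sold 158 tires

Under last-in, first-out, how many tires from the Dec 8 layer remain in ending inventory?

142

Dec 11, 242 sold [LIFO — newest first]: 242 @ $13 = $3,146
Dec 17, 158 sold [LIFO — newest first]: 82 @ $11 + 76 @ $10 = $1,662
Total COGS = $3,146 + $1,662 = $4,808
Ending inventory: 123 @ $12 + 142 @ $13 + 129 @ $10 = $4,612
Check: goods available $9,420 = COGS $4,808 + ending $4,612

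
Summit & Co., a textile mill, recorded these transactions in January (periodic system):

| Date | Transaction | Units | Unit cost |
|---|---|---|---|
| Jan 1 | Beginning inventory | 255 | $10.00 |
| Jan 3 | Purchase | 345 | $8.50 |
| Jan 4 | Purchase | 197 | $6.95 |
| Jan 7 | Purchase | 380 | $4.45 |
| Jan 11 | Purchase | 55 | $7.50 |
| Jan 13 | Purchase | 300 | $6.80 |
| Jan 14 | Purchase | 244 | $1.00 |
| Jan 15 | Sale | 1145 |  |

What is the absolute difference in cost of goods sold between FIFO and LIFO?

FIFO COGS: 255 @ $10.00 + 345 @ $8.50 + 197 @ $6.95 + 348 @ $4.45 = $8,400.25
LIFO COGS: 244 @ $1.00 + 300 @ $6.80 + 55 @ $7.50 + 380 @ $4.45 + 166 @ $6.95 = $5,541.20
Difference = |$8,400.25 − $5,541.20| = $2,859.05

$2,859.05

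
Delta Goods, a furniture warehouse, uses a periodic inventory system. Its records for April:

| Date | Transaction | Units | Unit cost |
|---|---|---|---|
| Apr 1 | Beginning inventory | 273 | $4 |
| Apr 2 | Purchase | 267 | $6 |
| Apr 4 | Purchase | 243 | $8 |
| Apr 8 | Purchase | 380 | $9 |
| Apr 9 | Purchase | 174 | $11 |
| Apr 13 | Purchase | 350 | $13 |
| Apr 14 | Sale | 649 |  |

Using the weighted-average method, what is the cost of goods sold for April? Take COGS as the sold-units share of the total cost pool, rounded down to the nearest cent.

Apr 14, sell 649: 649/1687 × $14,522.00 → $5,586.70
Ending inventory (cost pool remaining) = $8,935.30

COGS = $5,586.70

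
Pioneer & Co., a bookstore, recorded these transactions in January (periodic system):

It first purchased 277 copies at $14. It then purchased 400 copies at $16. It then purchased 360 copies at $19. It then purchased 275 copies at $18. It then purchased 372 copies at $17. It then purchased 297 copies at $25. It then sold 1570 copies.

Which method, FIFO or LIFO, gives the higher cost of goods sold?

LIFO

FIFO COGS: 277 @ $14 + 400 @ $16 + 360 @ $19 + 275 @ $18 + 258 @ $17 = $26,454
LIFO COGS: 297 @ $25 + 372 @ $17 + 275 @ $18 + 360 @ $19 + 266 @ $16 = $29,795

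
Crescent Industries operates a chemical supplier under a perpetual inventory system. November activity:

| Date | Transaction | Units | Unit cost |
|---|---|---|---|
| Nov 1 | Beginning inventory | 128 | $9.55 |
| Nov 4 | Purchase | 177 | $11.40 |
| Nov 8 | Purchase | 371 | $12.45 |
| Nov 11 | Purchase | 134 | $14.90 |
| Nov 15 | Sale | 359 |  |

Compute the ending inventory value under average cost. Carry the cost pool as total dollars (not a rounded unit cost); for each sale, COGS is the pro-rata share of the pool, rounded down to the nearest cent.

After Nov 1: 128 on hand, pool $1,222.40 (≈ $9.5500 each)
After Nov 4: 305 on hand, pool $3,240.20 (≈ $10.6236 each)
After Nov 8: 676 on hand, pool $7,859.15 (≈ $11.6260 each)
After Nov 11: 810 on hand, pool $9,855.75 (≈ $12.1676 each)
Nov 15, sell 359: 359/810 × $9,855.75 → $4,368.16
Ending inventory (cost pool remaining) = $5,487.59
Check: goods available $9,855.75 = COGS $4,368.16 + ending $5,487.59

Ending inventory = $5,487.59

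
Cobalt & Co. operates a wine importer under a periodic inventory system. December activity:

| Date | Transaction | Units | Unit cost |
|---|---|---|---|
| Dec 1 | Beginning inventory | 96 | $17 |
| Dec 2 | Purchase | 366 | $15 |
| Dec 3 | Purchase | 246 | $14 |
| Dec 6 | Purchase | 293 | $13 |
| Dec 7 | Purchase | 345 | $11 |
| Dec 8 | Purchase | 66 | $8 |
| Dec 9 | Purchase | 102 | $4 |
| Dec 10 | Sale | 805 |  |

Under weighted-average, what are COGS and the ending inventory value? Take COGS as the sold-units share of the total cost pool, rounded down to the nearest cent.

COGS = $10,158.73; ending inventory = $8,947.27

Dec 10, sell 805: 805/1514 × $19,106.00 → $10,158.73
Ending inventory (cost pool remaining) = $8,947.27
Check: goods available $19,106.00 = COGS $10,158.73 + ending $8,947.27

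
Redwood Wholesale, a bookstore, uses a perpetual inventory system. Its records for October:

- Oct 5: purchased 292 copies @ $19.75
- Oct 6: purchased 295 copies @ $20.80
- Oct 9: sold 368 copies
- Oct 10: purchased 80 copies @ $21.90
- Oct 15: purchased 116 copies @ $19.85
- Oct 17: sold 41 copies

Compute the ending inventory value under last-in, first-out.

Ending inventory = $7,566.00

Oct 9, 368 sold [LIFO — newest first]: 295 @ $20.80 + 73 @ $19.75 = $7,577.75
Oct 17, 41 sold [LIFO — newest first]: 41 @ $19.85 = $813.85
Total COGS = $7,577.75 + $813.85 = $8,391.60
Ending inventory: 219 @ $19.75 + 80 @ $21.90 + 75 @ $19.85 = $7,566.00
Check: goods available $15,957.60 = COGS $8,391.60 + ending $7,566.00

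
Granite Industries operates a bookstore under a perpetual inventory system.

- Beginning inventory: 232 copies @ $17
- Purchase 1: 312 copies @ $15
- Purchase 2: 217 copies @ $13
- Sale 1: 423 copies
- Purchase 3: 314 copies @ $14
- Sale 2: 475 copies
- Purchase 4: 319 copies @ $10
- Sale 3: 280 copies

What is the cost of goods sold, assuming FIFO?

COGS = $16,871

Sale 1 (423) [FIFO — oldest first]: 232 @ $17 + 191 @ $15 = $6,809
Sale 2 (475) [FIFO — oldest first]: 121 @ $15 + 217 @ $13 + 137 @ $14 = $6,554
Sale 3 (280) [FIFO — oldest first]: 177 @ $14 + 103 @ $10 = $3,508
Total COGS = $6,809 + $6,554 + $3,508 = $16,871
Ending inventory: 216 @ $10 = $2,160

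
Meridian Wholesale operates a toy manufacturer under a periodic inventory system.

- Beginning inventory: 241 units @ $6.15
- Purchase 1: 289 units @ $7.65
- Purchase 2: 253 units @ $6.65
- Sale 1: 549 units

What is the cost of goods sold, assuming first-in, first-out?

Sale 1 (549) [FIFO — oldest first]: 241 @ $6.15 + 289 @ $7.65 + 19 @ $6.65 = $3,819.35
Ending inventory: 234 @ $6.65 = $1,556.10

COGS = $3,819.35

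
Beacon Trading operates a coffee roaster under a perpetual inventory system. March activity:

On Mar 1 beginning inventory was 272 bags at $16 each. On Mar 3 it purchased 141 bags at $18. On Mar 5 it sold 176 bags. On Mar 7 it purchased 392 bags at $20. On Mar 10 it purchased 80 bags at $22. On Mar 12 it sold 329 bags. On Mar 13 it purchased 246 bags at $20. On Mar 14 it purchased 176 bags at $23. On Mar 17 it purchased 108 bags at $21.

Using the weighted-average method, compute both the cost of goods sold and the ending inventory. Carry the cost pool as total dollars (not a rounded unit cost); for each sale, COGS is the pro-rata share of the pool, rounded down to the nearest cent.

COGS = $9,225.60; ending inventory = $18,500.40

After Mar 1: 272 on hand, pool $4,352.00 (≈ $16.0000 each)
After Mar 3: 413 on hand, pool $6,890.00 (≈ $16.6828 each)
Mar 5, sell 176: 176/413 × $6,890.00 → $2,936.17
After Mar 7: 629 on hand, pool $11,793.83 (≈ $18.7501 each)
After Mar 10: 709 on hand, pool $13,553.83 (≈ $19.1168 each)
Mar 12, sell 329: 329/709 × $13,553.83 → $6,289.43
After Mar 13: 626 on hand, pool $12,184.40 (≈ $19.4639 each)
After Mar 14: 802 on hand, pool $16,232.40 (≈ $20.2399 each)
After Mar 17: 910 on hand, pool $18,500.40 (≈ $20.3301 each)
Total COGS = $2,936.17 + $6,289.43 = $9,225.60
Ending inventory (cost pool remaining) = $18,500.40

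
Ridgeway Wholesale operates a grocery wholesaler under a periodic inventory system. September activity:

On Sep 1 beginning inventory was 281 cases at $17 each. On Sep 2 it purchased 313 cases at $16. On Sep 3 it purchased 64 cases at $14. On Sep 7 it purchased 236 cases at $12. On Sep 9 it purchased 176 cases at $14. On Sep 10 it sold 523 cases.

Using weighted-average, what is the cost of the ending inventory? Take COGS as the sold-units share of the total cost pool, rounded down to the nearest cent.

Ending inventory = $8,167.69

Sep 10, sell 523: 523/1070 × $15,977.00 → $7,809.31
Ending inventory (cost pool remaining) = $8,167.69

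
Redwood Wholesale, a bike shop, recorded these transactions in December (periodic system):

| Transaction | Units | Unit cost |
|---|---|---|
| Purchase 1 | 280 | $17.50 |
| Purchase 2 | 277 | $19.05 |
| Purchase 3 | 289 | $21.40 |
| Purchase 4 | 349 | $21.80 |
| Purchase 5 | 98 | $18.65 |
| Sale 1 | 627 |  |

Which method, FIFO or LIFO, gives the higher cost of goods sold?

FIFO COGS: 280 @ $17.50 + 277 @ $19.05 + 70 @ $21.40 = $11,674.85
LIFO COGS: 98 @ $18.65 + 349 @ $21.80 + 180 @ $21.40 = $13,287.90

LIFO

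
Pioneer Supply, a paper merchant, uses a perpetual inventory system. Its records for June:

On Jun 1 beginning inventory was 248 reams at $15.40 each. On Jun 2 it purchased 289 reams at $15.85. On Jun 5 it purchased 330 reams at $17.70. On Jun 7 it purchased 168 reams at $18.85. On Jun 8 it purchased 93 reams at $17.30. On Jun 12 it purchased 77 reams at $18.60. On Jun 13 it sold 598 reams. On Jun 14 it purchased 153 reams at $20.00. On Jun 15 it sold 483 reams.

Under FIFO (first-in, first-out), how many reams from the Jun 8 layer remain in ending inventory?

47

Jun 13, 598 sold [FIFO — oldest first]: 248 @ $15.40 + 289 @ $15.85 + 61 @ $17.70 = $9,479.55
Jun 15, 483 sold [FIFO — oldest first]: 269 @ $17.70 + 168 @ $18.85 + 46 @ $17.30 = $8,723.90
Total COGS = $9,479.55 + $8,723.90 = $18,203.45
Ending inventory: 47 @ $17.30 + 77 @ $18.60 + 153 @ $20.00 = $5,305.30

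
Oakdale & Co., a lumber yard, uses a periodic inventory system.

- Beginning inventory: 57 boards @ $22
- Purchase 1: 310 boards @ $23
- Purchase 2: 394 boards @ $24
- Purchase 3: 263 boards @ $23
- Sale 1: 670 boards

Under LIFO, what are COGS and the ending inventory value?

Sale 1 (670) [LIFO — newest first]: 263 @ $23 + 394 @ $24 + 13 @ $23 = $15,804
Ending inventory: 57 @ $22 + 297 @ $23 = $8,085

COGS = $15,804; ending inventory = $8,085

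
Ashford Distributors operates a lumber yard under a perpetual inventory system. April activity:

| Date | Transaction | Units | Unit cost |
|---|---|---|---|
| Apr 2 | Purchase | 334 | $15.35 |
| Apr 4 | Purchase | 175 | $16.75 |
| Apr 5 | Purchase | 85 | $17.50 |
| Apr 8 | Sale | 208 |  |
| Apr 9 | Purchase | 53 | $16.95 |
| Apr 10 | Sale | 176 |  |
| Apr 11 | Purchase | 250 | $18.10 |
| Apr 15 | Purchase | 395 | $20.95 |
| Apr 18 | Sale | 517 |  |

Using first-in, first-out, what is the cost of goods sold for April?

Apr 8, 208 sold [FIFO — oldest first]: 208 @ $15.35 = $3,192.80
Apr 10, 176 sold [FIFO — oldest first]: 126 @ $15.35 + 50 @ $16.75 = $2,771.60
Apr 18, 517 sold [FIFO — oldest first]: 125 @ $16.75 + 85 @ $17.50 + 53 @ $16.95 + 250 @ $18.10 + 4 @ $20.95 = $9,088.40
Total COGS = $3,192.80 + $2,771.60 + $9,088.40 = $15,052.80
Ending inventory: 391 @ $20.95 = $8,191.45

COGS = $15,052.80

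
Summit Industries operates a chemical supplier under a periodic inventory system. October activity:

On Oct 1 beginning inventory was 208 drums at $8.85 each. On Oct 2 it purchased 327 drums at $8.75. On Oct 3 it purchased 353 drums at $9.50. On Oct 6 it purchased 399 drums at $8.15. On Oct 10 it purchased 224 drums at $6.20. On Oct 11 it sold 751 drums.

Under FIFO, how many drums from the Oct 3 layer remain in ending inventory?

137

Oct 11, 751 sold [FIFO — oldest first]: 208 @ $8.85 + 327 @ $8.75 + 216 @ $9.50 = $6,754.05
Ending inventory: 137 @ $9.50 + 399 @ $8.15 + 224 @ $6.20 = $5,942.15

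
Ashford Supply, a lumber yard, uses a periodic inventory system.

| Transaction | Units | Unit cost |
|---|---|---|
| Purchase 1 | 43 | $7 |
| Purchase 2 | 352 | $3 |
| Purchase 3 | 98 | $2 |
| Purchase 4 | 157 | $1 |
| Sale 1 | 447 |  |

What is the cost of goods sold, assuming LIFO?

Sale 1 (447) [LIFO — newest first]: 157 @ $1 + 98 @ $2 + 192 @ $3 = $929
Ending inventory: 43 @ $7 + 160 @ $3 = $781

COGS = $929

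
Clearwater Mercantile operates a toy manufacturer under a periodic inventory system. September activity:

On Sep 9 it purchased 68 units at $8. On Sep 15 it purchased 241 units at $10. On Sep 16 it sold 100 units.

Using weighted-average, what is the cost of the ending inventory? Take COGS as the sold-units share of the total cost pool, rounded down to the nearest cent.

Ending inventory = $1,998.02

Sep 16, sell 100: 100/309 × $2,954.00 → $955.98
Ending inventory (cost pool remaining) = $1,998.02
Check: goods available $2,954.00 = COGS $955.98 + ending $1,998.02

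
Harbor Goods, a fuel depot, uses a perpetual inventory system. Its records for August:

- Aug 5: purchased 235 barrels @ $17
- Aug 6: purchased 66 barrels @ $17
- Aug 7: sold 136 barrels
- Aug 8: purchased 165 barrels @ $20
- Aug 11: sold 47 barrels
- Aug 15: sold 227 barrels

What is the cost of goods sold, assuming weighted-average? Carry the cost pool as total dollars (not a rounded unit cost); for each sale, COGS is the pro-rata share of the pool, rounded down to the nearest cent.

COGS = $7,381.00

After Aug 5: 235 on hand, pool $3,995.00 (≈ $17.0000 each)
After Aug 6: 301 on hand, pool $5,117.00 (≈ $17.0000 each)
Aug 7, sell 136: 136/301 × $5,117.00 → $2,312.00
After Aug 8: 330 on hand, pool $6,105.00 (≈ $18.5000 each)
Aug 11, sell 47: 47/330 × $6,105.00 → $869.50
Aug 15, sell 227: 227/283 × $5,235.50 → $4,199.50
Total COGS = $2,312.00 + $869.50 + $4,199.50 = $7,381.00
Ending inventory (cost pool remaining) = $1,036.00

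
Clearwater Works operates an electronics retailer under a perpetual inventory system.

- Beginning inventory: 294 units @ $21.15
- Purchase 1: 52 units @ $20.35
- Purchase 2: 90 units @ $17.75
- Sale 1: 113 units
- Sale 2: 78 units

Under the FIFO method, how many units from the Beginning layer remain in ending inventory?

Sale 1 (113) [FIFO — oldest first]: 113 @ $21.15 = $2,389.95
Sale 2 (78) [FIFO — oldest first]: 78 @ $21.15 = $1,649.70
Total COGS = $2,389.95 + $1,649.70 = $4,039.65
Ending inventory: 103 @ $21.15 + 52 @ $20.35 + 90 @ $17.75 = $4,834.15

103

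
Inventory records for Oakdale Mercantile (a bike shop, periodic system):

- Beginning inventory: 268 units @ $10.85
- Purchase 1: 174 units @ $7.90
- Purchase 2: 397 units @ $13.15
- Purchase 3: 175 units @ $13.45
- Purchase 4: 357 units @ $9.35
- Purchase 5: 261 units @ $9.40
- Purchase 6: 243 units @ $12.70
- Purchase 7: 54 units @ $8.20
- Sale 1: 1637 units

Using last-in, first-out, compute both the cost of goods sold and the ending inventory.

Sale 1 (1637) [LIFO — newest first]: 54 @ $8.20 + 243 @ $12.70 + 261 @ $9.40 + 357 @ $9.35 + 175 @ $13.45 + 397 @ $13.15 + 150 @ $7.90 = $18,079.55
Ending inventory: 268 @ $10.85 + 24 @ $7.90 = $3,097.40
Check: goods available $21,176.95 = COGS $18,079.55 + ending $3,097.40

COGS = $18,079.55; ending inventory = $3,097.40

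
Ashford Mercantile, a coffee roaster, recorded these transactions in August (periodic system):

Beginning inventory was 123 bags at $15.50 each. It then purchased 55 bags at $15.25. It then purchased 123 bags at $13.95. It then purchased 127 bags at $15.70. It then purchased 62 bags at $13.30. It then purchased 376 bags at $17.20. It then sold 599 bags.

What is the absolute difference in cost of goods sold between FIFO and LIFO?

FIFO COGS: 123 @ $15.50 + 55 @ $15.25 + 123 @ $13.95 + 127 @ $15.70 + 62 @ $13.30 + 109 @ $17.20 = $9,154.40
LIFO COGS: 376 @ $17.20 + 62 @ $13.30 + 127 @ $15.70 + 34 @ $13.95 = $9,760.00
Difference = |$9,154.40 − $9,760.00| = $605.60

$605.60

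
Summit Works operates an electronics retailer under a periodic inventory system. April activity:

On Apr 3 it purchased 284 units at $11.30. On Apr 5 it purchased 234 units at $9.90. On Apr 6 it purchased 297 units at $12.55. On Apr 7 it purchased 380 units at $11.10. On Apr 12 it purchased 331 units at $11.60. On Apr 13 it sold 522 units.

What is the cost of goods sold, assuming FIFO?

Apr 13, 522 sold [FIFO — oldest first]: 284 @ $11.30 + 234 @ $9.90 + 4 @ $12.55 = $5,576.00
Ending inventory: 293 @ $12.55 + 380 @ $11.10 + 331 @ $11.60 = $11,734.75

COGS = $5,576.00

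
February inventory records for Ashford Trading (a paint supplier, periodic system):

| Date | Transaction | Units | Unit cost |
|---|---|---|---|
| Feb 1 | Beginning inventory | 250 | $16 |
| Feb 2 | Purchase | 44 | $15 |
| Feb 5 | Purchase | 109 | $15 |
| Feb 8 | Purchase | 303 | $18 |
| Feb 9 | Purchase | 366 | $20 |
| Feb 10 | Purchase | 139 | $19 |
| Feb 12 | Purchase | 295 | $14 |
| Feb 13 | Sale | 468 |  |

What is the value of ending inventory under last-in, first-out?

Ending inventory = $18,389

Feb 13, 468 sold [LIFO — newest first]: 295 @ $14 + 139 @ $19 + 34 @ $20 = $7,451
Ending inventory: 250 @ $16 + 44 @ $15 + 109 @ $15 + 303 @ $18 + 332 @ $20 = $18,389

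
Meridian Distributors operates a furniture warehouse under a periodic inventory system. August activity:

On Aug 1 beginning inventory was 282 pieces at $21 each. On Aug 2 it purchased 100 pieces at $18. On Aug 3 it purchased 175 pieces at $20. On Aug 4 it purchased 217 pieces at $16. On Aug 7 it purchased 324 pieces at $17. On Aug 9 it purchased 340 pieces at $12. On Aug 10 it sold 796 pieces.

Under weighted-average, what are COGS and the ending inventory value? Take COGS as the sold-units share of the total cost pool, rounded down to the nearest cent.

COGS = $13,441.21; ending inventory = $10,840.79

Aug 10, sell 796: 796/1438 × $24,282.00 → $13,441.21
Ending inventory (cost pool remaining) = $10,840.79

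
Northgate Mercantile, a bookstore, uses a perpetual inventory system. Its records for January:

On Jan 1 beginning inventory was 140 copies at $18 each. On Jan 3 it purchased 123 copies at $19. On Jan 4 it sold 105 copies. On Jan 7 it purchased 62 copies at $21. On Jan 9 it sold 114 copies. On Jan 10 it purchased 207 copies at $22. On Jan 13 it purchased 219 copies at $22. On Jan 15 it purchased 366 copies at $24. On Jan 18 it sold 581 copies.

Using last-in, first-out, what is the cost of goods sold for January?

Jan 4, 105 sold [LIFO — newest first]: 105 @ $19 = $1,995
Jan 9, 114 sold [LIFO — newest first]: 62 @ $21 + 18 @ $19 + 34 @ $18 = $2,256
Jan 18, 581 sold [LIFO — newest first]: 366 @ $24 + 215 @ $22 = $13,514
Total COGS = $1,995 + $2,256 + $13,514 = $17,765
Ending inventory: 106 @ $18 + 207 @ $22 + 4 @ $22 = $6,550

COGS = $17,765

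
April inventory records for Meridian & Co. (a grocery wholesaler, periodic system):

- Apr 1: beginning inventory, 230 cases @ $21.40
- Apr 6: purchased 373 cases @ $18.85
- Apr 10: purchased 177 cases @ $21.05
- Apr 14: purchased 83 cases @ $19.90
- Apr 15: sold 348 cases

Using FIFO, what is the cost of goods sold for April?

COGS = $7,146.30

Apr 15, 348 sold [FIFO — oldest first]: 230 @ $21.40 + 118 @ $18.85 = $7,146.30
Ending inventory: 255 @ $18.85 + 177 @ $21.05 + 83 @ $19.90 = $10,184.30
Check: goods available $17,330.60 = COGS $7,146.30 + ending $10,184.30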